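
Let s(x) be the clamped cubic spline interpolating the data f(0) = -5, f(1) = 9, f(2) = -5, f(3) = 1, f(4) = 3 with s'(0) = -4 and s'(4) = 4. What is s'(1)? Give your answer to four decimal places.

3.1429

Write m_i for s''(x_i). With h_i = 1, 1, 1, 1 and divided differences Δ_i = 14, -14, 6, 2, the continuity of s' gives the tridiagonal system
  1·m_0 + 4·m_1 + 1·m_2 = 6(Δ_1 - Δ_0) = -168
  1·m_1 + 4·m_2 + 1·m_3 = 6(Δ_2 - Δ_1) = 120
  1·m_2 + 4·m_3 + 1·m_4 = 6(Δ_3 - Δ_2) = -24
Clamped end conditions give two more equations: 2h_0·m_0 + h_0·m_1 = 6(Δ_0 - s'(0)) = 108 and h_3·m_3 + 2h_3·m_4 = 6(s'(4) - Δ_3) = 12.
Forward elimination and back-substitution give m_0 = 656/7, m_1 = -556/7, m_2 = 56, m_3 = -172/7, m_4 = 128/7.
On [1, 2], s'(x) = b_1 + 2c_1·(x - 1) + 3d_1·(x - 1)² with b_1 = Δ_1 - h_1(2m_1 + m_2)/6 = 22/7, c_1 = m_1/2 = -278/7, d_1 = (m_2 - m_1)/(6h_1) = 158/7. So s'(1) = 22/7.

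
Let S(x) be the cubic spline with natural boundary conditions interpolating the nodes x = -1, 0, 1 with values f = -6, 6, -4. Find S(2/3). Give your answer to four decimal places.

Put M_i = S'' at the i-th knot. Here h = (1, 1) and Δ = (12, -10), so the interior equations h_(i-1)·M_(i-1) + 2(h_(i-1)+h_i)·M_i + h_i·M_(i+1) = 6(Δ_i − Δ_(i-1)) read
  1·M_0 + 4·M_1 + 1·M_2 = 6(Δ_1 - Δ_0) = -132
Natural end conditions: M_0 = M_2 = 0.
Hence M_0 = 0, M_1 = -33, M_2 = 0.
On [0, 1], S(x) = 6 + 1·x - 33/2·x² + 11/2·x³.
With x = 2/3: S(2/3) = 26/27.

0.9630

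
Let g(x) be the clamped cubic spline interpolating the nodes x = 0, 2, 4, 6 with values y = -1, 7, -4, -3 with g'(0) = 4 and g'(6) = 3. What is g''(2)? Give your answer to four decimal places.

-10.1333

Let M_i = g''(x_i). Step sizes h_i = 2, 2, 2; slopes of the chords Δ_i = (y_(i+1) - y_i)/h_i = 4, -11/2, 1/2.
  2·M_0 + 8·M_1 + 2·M_2 = 6(Δ_1 - Δ_0) = -57
  2·M_1 + 8·M_2 + 2·M_3 = 6(Δ_2 - Δ_1) = 36
Clamped end conditions give two more equations: 2h_0·M_0 + h_0·M_1 = 6(Δ_0 - g'(0)) = 0 and h_2·M_2 + 2h_2·M_3 = 6(g'(6) - Δ_2) = 15.
Hence M_0 = 76/15, M_1 = -152/15, M_2 = 209/30, M_3 = 4/15.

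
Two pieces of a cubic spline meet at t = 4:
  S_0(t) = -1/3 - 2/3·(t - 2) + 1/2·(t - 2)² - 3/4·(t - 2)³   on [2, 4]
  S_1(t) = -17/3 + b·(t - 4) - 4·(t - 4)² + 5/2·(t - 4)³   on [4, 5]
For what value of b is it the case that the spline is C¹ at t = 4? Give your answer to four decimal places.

S_0'(t) = -2/3 + 1·(t - 2) - 9/4·(t - 2)², so S_0'(4) = -23/3. On the right, S_1'(4) = b, so b = -23/3.

-7.6667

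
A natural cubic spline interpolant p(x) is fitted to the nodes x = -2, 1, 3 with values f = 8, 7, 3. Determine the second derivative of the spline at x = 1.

With M_i denoting the second derivative at x_i, h_i = 3, 2, and Δ_i = (y_(i+1) − y_i)/h_i = -1/3, -2:
  3·M_0 + 10·M_1 + 2·M_2 = 6(Δ_1 - Δ_0) = -10
Natural end conditions: M_0 = M_2 = 0.
Hence M_0 = 0, M_1 = -1, M_2 = 0.

-1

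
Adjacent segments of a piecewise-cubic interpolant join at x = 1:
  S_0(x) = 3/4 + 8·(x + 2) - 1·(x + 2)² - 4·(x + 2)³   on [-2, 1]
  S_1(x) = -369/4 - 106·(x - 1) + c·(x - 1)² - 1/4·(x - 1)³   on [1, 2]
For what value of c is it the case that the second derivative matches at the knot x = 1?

-37

S_0''(x) = -2 - 24·(x + 2), so S_0''(1) = -74. On the right, S_1''(1) = 2c, so c = -37.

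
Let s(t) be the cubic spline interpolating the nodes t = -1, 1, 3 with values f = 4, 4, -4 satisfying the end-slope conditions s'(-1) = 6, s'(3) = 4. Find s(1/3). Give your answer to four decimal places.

Write σ_i for s''(x_i). With h_i = 2, 2 and divided differences Δ_i = 0, -4, the continuity of s' gives the tridiagonal system
  2·σ_0 + 8·σ_1 + 2·σ_2 = 6(Δ_1 - Δ_0) = -24
Clamped end conditions give two more equations: 2h_0·σ_0 + h_0·σ_1 = 6(Δ_0 - s'(-1)) = -36 and h_1·σ_1 + 2h_1·σ_2 = 6(s'(3) - Δ_1) = 48.
Hence σ_0 = -13/2, σ_1 = -5, σ_2 = 29/2.
On [-1, 1], s(t) = 4 + 6·(t + 1) - 13/4·(t + 1)² + 1/8·(t + 1)³.
With (t + 1) = 4/3: s(1/3) = 176/27.

6.5185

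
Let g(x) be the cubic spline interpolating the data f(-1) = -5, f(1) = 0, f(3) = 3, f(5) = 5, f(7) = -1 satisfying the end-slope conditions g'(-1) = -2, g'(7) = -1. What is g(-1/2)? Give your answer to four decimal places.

-5.0742

Put σ_i = g'' at the i-th knot. Here h = (2, 2, 2, 2) and Δ = (5/2, 3/2, 1, -3), so the interior equations h_(i-1)·σ_(i-1) + 2(h_(i-1)+h_i)·σ_i + h_i·σ_(i+1) = 6(Δ_i − Δ_(i-1)) read
  2·σ_0 + 8·σ_1 + 2·σ_2 = 6(Δ_1 - Δ_0) = -6
  2·σ_1 + 8·σ_2 + 2·σ_3 = 6(Δ_2 - Δ_1) = -3
  2·σ_2 + 8·σ_3 + 2·σ_4 = 6(Δ_3 - Δ_2) = -24
Clamped end conditions give two more equations: 2h_0·σ_0 + h_0·σ_1 = 6(Δ_0 - g'(-1)) = 27 and h_3·σ_3 + 2h_3·σ_4 = 6(g'(7) - Δ_3) = 12.
Hence σ_0 = 67/8, σ_1 = -13/4, σ_2 = 13/8, σ_3 = -19/4, σ_4 = 43/8.
On [-1, 1], g(x) = -5 - 2·(x + 1) + 67/16·(x + 1)² - 31/32·(x + 1)³.
With (x + 1) = 1/2: g(-1/2) = -1299/256.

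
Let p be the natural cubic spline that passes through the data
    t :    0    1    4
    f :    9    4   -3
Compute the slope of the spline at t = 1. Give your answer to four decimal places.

-4.3333

With M_i denoting the second derivative at x_i, h_i = 1, 3, and Δ_i = (y_(i+1) − y_i)/h_i = -5, -7/3:
  1·M_0 + 8·M_1 + 3·M_2 = 6(Δ_1 - Δ_0) = 16
Natural end conditions: M_0 = M_2 = 0.
Solving the tridiagonal system: M_0 = 0, M_1 = 2, M_2 = 0.
On [1, 4], p'(t) = b_1 + 2c_1·(t - 1) + 3d_1·(t - 1)² with b_1 = Δ_1 - h_1(2M_1 + M_2)/6 = -13/3, c_1 = M_1/2 = 1, d_1 = (M_2 - M_1)/(6h_1) = -1/9. So p'(1) = -13/3.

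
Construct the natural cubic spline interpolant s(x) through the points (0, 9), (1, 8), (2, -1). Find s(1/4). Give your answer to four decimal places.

9.2188

Let m_i = s''(x_i). Step sizes h_i = 1, 1; slopes of the chords Δ_i = (y_(i+1) - y_i)/h_i = -1, -9.
  1·m_0 + 4·m_1 + 1·m_2 = 6(Δ_1 - Δ_0) = -48
Natural end conditions: m_0 = m_2 = 0.
Solving the tridiagonal system: m_0 = 0, m_1 = -12, m_2 = 0.
On [0, 1], s(x) = 9 + 1·x + 0·x² - 2·x³.
With x = 1/4: s(1/4) = 295/32.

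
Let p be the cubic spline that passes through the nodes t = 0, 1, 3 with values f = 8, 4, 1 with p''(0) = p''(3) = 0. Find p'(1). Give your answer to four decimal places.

Put σ_i = p'' at the i-th knot. Here h = (1, 2) and Δ = (-4, -3/2), so the interior equations h_(i-1)·σ_(i-1) + 2(h_(i-1)+h_i)·σ_i + h_i·σ_(i+1) = 6(Δ_i − Δ_(i-1)) read
  1·σ_0 + 6·σ_1 + 2·σ_2 = 6(Δ_1 - Δ_0) = 15
Natural end conditions: σ_0 = σ_2 = 0.
Hence σ_0 = 0, σ_1 = 5/2, σ_2 = 0.
On [1, 3], p'(t) = b_1 + 2c_1·(t - 1) + 3d_1·(t - 1)² with b_1 = Δ_1 - h_1(2σ_1 + σ_2)/6 = -19/6, c_1 = σ_1/2 = 5/4, d_1 = (σ_2 - σ_1)/(6h_1) = -5/24. So p'(1) = -19/6.

-3.1667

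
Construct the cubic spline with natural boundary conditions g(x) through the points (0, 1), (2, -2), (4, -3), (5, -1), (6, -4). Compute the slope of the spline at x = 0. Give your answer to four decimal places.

-1.4167

Put M_i = g'' at the i-th knot. Here h = (2, 2, 1, 1) and Δ = (-3/2, -1/2, 2, -3), so the interior equations h_(i-1)·M_(i-1) + 2(h_(i-1)+h_i)·M_i + h_i·M_(i+1) = 6(Δ_i − Δ_(i-1)) read
  2·M_0 + 8·M_1 + 2·M_2 = 6(Δ_1 - Δ_0) = 6
  2·M_1 + 6·M_2 + 1·M_3 = 6(Δ_2 - Δ_1) = 15
  1·M_2 + 4·M_3 + 1·M_4 = 6(Δ_3 - Δ_2) = -30
Natural end conditions: M_0 = M_4 = 0.
Solving: M_0 = 0, M_1 = -1/4, M_2 = 4, M_3 = -17/2, M_4 = 0.
On [0, 2], g'(x) = b_0 + 2c_0·x + 3d_0·x² with b_0 = Δ_0 - h_0(2M_0 + M_1)/6 = -17/12, c_0 = M_0/2 = 0, d_0 = (M_1 - M_0)/(6h_0) = -1/48. So g'(0) = -17/12.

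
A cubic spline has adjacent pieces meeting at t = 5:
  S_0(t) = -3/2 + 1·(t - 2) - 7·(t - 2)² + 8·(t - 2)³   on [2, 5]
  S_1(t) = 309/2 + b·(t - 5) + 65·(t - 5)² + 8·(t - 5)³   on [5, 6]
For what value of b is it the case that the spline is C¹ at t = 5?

S_0'(t) = 1 - 14·(t - 2) + 24·(t - 2)², so S_0'(5) = 175. On the right, S_1'(5) = b, so b = 175.

175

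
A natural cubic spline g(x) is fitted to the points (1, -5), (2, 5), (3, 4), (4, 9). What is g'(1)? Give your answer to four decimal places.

13.3333

Put M_i = g'' at the i-th knot. Here h = (1, 1, 1) and Δ = (10, -1, 5), so the interior equations h_(i-1)·M_(i-1) + 2(h_(i-1)+h_i)·M_i + h_i·M_(i+1) = 6(Δ_i − Δ_(i-1)) read
  1·M_0 + 4·M_1 + 1·M_2 = 6(Δ_1 - Δ_0) = -66
  1·M_1 + 4·M_2 + 1·M_3 = 6(Δ_2 - Δ_1) = 36
Natural end conditions: M_0 = M_3 = 0.
Solving the tridiagonal system: M_0 = 0, M_1 = -20, M_2 = 14, M_3 = 0.
On [1, 2], g'(x) = b_0 + 2c_0·(x - 1) + 3d_0·(x - 1)² with b_0 = Δ_0 - h_0(2M_0 + M_1)/6 = 40/3, c_0 = M_0/2 = 0, d_0 = (M_1 - M_0)/(6h_0) = -10/3. So g'(1) = 40/3.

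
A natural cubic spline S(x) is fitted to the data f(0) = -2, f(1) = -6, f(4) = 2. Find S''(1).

5

Put M_i = S'' at the i-th knot. Here h = (1, 3) and Δ = (-4, 8/3), so the interior equations h_(i-1)·M_(i-1) + 2(h_(i-1)+h_i)·M_i + h_i·M_(i+1) = 6(Δ_i − Δ_(i-1)) read
  1·M_0 + 8·M_1 + 3·M_2 = 6(Δ_1 - Δ_0) = 40
Natural end conditions: M_0 = M_2 = 0.
Hence M_0 = 0, M_1 = 5, M_2 = 0.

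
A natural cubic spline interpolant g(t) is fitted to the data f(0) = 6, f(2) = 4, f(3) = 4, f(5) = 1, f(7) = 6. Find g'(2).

0

Write σ_i for g''(x_i). With h_i = 2, 1, 2, 2 and divided differences Δ_i = -1, 0, -3/2, 5/2, the continuity of g' gives the tridiagonal system
  2·σ_0 + 6·σ_1 + 1·σ_2 = 6(Δ_1 - Δ_0) = 6
  1·σ_1 + 6·σ_2 + 2·σ_3 = 6(Δ_2 - Δ_1) = -9
  2·σ_2 + 8·σ_3 + 2·σ_4 = 6(Δ_3 - Δ_2) = 24
Natural end conditions: σ_0 = σ_4 = 0.
Solving the tridiagonal system: σ_0 = 0, σ_1 = 3/2, σ_2 = -3, σ_3 = 15/4, σ_4 = 0.
On [2, 3], g'(t) = b_1 + 2c_1·(t - 2) + 3d_1·(t - 2)² with b_1 = Δ_1 - h_1(2σ_1 + σ_2)/6 = 0, c_1 = σ_1/2 = 3/4, d_1 = (σ_2 - σ_1)/(6h_1) = -3/4. So g'(2) = 0.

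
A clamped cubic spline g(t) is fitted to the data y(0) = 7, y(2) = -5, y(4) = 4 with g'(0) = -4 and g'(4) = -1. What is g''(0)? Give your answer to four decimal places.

-10.1250

Let M_i = g''(x_i). Step sizes h_i = 2, 2; slopes of the chords Δ_i = (y_(i+1) - y_i)/h_i = -6, 9/2.
  2·M_0 + 8·M_1 + 2·M_2 = 6(Δ_1 - Δ_0) = 63
Clamped end conditions give two more equations: 2h_0·M_0 + h_0·M_1 = 6(Δ_0 - g'(0)) = -12 and h_1·M_1 + 2h_1·M_2 = 6(g'(4) - Δ_1) = -33.
Hence M_0 = -81/8, M_1 = 57/4, M_2 = -123/8.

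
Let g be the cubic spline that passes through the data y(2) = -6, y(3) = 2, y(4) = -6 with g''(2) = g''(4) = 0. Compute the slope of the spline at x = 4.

-12

Write M_i for g''(x_i). With h_i = 1, 1 and divided differences Δ_i = 8, -8, the continuity of g' gives the tridiagonal system
  1·M_0 + 4·M_1 + 1·M_2 = 6(Δ_1 - Δ_0) = -96
Natural end conditions: M_0 = M_2 = 0.
Solving: M_0 = 0, M_1 = -24, M_2 = 0.
On [3, 4], g'(x) = b_1 + 2c_1·(x - 3) + 3d_1·(x - 3)² with b_1 = Δ_1 - h_1(2M_1 + M_2)/6 = 0, c_1 = M_1/2 = -12, d_1 = (M_2 - M_1)/(6h_1) = 4. So g'(4) = -12.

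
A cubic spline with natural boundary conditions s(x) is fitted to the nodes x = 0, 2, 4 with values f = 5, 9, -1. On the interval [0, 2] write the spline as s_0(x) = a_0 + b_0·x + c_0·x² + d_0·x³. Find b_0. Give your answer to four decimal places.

3.7500

Let m_i = s''(x_i). Step sizes h_i = 2, 2; slopes of the chords Δ_i = (y_(i+1) - y_i)/h_i = 2, -5.
  2·m_0 + 8·m_1 + 2·m_2 = 6(Δ_1 - Δ_0) = -42
Natural end conditions: m_0 = m_2 = 0.
Solving: m_0 = 0, m_1 = -21/4, m_2 = 0.
On [0, 2], with s_0(x) = a_0 + b_0·x + c_0·x² + d_0·x³: c_0 = m_0/2 = 0, d_0 = (m_1 - m_0)/(6h_0) = -7/16, b_0 = Δ_0 - h_0(2m_0 + m_1)/6 = 15/4.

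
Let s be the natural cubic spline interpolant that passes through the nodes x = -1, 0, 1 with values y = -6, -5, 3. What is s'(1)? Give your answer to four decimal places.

9.7500

Put M_i = s'' at the i-th knot. Here h = (1, 1) and Δ = (1, 8), so the interior equations h_(i-1)·M_(i-1) + 2(h_(i-1)+h_i)·M_i + h_i·M_(i+1) = 6(Δ_i − Δ_(i-1)) read
  1·M_0 + 4·M_1 + 1·M_2 = 6(Δ_1 - Δ_0) = 42
Natural end conditions: M_0 = M_2 = 0.
Solving the tridiagonal system: M_0 = 0, M_1 = 21/2, M_2 = 0.
On [0, 1], s'(x) = b_1 + 2c_1·x + 3d_1·x² with b_1 = Δ_1 - h_1(2M_1 + M_2)/6 = 9/2, c_1 = M_1/2 = 21/4, d_1 = (M_2 - M_1)/(6h_1) = -7/4. So s'(1) = 39/4.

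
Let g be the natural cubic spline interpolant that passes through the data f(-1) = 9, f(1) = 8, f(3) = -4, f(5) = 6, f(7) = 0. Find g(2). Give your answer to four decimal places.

Put m_i = g'' at the i-th knot. Here h = (2, 2, 2, 2) and Δ = (-1/2, -6, 5, -3), so the interior equations h_(i-1)·m_(i-1) + 2(h_(i-1)+h_i)·m_i + h_i·m_(i+1) = 6(Δ_i − Δ_(i-1)) read
  2·m_0 + 8·m_1 + 2·m_2 = 6(Δ_1 - Δ_0) = -33
  2·m_1 + 8·m_2 + 2·m_3 = 6(Δ_2 - Δ_1) = 66
  2·m_2 + 8·m_3 + 2·m_4 = 6(Δ_3 - Δ_2) = -48
Natural end conditions: m_0 = m_4 = 0.
Hence m_0 = 0, m_1 = -807/112, m_2 = 345/28, m_3 = -1017/112, m_4 = 0.
On [1, 3], g(x) = 8 - 297/56·(x - 1) - 807/224·(x - 1)² + 729/448·(x - 1)³.
With (x - 1) = 1: g(2) = 323/448.

0.7210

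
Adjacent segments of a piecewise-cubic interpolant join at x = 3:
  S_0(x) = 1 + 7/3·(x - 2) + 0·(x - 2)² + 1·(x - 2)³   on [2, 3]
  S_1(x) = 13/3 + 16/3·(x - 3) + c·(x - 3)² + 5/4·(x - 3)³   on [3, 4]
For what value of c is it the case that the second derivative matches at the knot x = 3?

S_0''(x) = 0 + 6·(x - 2), so S_0''(3) = 6. On the right, S_1''(3) = 2c, so c = 3.

3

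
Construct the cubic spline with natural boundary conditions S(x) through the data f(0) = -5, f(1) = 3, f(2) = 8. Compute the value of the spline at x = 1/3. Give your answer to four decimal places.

-2.1111

Put m_i = S'' at the i-th knot. Here h = (1, 1) and Δ = (8, 5), so the interior equations h_(i-1)·m_(i-1) + 2(h_(i-1)+h_i)·m_i + h_i·m_(i+1) = 6(Δ_i − Δ_(i-1)) read
  1·m_0 + 4·m_1 + 1·m_2 = 6(Δ_1 - Δ_0) = -18
Natural end conditions: m_0 = m_2 = 0.
Solving the tridiagonal system: m_0 = 0, m_1 = -9/2, m_2 = 0.
On [0, 1], S(x) = -5 + 35/4·x + 0·x² - 3/4·x³.
With x = 1/3: S(1/3) = -19/9.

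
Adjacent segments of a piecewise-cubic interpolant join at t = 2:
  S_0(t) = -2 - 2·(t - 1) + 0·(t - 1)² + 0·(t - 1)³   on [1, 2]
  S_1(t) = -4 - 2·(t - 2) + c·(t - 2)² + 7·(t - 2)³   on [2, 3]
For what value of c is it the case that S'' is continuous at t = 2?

S_0''(t) = 0 + 0·(t - 1), so S_0''(2) = 0. On the right, S_1''(2) = 2c, so c = 0.

0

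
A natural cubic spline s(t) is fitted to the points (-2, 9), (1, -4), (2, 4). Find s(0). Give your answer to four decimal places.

Write M_i for s''(x_i). With h_i = 3, 1 and divided differences Δ_i = -13/3, 8, the continuity of s' gives the tridiagonal system
  3·M_0 + 8·M_1 + 1·M_2 = 6(Δ_1 - Δ_0) = 74
Natural end conditions: M_0 = M_2 = 0.
Solving the tridiagonal system: M_0 = 0, M_1 = 37/4, M_2 = 0.
On [-2, 1], s(t) = 9 - 215/24·(t + 2) + 0·(t + 2)² + 37/72·(t + 2)³.
With (t + 2) = 2: s(0) = -173/36.

-4.8056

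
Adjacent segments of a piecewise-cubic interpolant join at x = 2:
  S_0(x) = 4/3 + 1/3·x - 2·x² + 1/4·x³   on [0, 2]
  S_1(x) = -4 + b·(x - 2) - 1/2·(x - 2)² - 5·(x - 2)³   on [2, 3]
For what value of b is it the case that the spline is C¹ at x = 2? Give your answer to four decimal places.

S_0'(x) = 1/3 - 4·x + 3/4·x², so S_0'(2) = -14/3. On the right, S_1'(2) = b, so b = -14/3.

-4.6667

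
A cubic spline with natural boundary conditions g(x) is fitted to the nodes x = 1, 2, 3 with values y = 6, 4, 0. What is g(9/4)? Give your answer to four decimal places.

3.1641

Put m_i = g'' at the i-th knot. Here h = (1, 1) and Δ = (-2, -4), so the interior equations h_(i-1)·m_(i-1) + 2(h_(i-1)+h_i)·m_i + h_i·m_(i+1) = 6(Δ_i − Δ_(i-1)) read
  1·m_0 + 4·m_1 + 1·m_2 = 6(Δ_1 - Δ_0) = -12
Natural end conditions: m_0 = m_2 = 0.
Forward elimination and back-substitution give m_0 = 0, m_1 = -3, m_2 = 0.
On [2, 3], g(x) = 4 - 3·(x - 2) - 3/2·(x - 2)² + 1/2·(x - 2)³.
With (x - 2) = 1/4: g(9/4) = 405/128.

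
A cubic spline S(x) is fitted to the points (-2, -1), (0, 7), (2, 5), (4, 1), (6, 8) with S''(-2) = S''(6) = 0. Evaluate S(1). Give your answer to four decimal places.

7.1183

Write M_i for S''(x_i). With h_i = 2, 2, 2, 2 and divided differences Δ_i = 4, -1, -2, 7/2, the continuity of S' gives the tridiagonal system
  2·M_0 + 8·M_1 + 2·M_2 = 6(Δ_1 - Δ_0) = -30
  2·M_1 + 8·M_2 + 2·M_3 = 6(Δ_2 - Δ_1) = -6
  2·M_2 + 8·M_3 + 2·M_4 = 6(Δ_3 - Δ_2) = 33
Natural end conditions: M_0 = M_4 = 0.
Hence M_0 = 0, M_1 = -393/112, M_2 = -27/28, M_3 = 489/112, M_4 = 0.
On [0, 2], S(x) = 7 + 93/56·x - 393/224·x² + 95/448·x³.
With x = 1: S(1) = 3189/448.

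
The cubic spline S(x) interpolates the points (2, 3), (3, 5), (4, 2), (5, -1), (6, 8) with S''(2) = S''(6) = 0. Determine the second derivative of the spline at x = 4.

With m_i denoting the second derivative at x_i, h_i = 1, 1, 1, 1, and Δ_i = (y_(i+1) − y_i)/h_i = 2, -3, -3, 9:
  1·m_0 + 4·m_1 + 1·m_2 = 6(Δ_1 - Δ_0) = -30
  1·m_1 + 4·m_2 + 1·m_3 = 6(Δ_2 - Δ_1) = 0
  1·m_2 + 4·m_3 + 1·m_4 = 6(Δ_3 - Δ_2) = 72
Natural end conditions: m_0 = m_4 = 0.
Hence m_0 = 0, m_1 = -27/4, m_2 = -3, m_3 = 75/4, m_4 = 0.

-3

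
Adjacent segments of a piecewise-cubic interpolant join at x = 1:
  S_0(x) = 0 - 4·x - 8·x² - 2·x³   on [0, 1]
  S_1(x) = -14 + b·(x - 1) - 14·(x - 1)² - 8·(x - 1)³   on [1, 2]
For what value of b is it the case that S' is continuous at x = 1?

-26

S_0'(x) = -4 - 16·x - 6·x², so S_0'(1) = -26. On the right, S_1'(1) = b, so b = -26.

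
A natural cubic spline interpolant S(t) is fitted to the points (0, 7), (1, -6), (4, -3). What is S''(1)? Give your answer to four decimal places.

Put σ_i = S'' at the i-th knot. Here h = (1, 3) and Δ = (-13, 1), so the interior equations h_(i-1)·σ_(i-1) + 2(h_(i-1)+h_i)·σ_i + h_i·σ_(i+1) = 6(Δ_i − Δ_(i-1)) read
  1·σ_0 + 8·σ_1 + 3·σ_2 = 6(Δ_1 - Δ_0) = 84
Natural end conditions: σ_0 = σ_2 = 0.
Solving: σ_0 = 0, σ_1 = 21/2, σ_2 = 0.

10.5000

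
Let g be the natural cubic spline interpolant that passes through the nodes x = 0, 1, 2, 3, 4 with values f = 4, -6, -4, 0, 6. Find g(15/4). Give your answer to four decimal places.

Put M_i = g'' at the i-th knot. Here h = (1, 1, 1, 1) and Δ = (-10, 2, 4, 6), so the interior equations h_(i-1)·M_(i-1) + 2(h_(i-1)+h_i)·M_i + h_i·M_(i+1) = 6(Δ_i − Δ_(i-1)) read
  1·M_0 + 4·M_1 + 1·M_2 = 6(Δ_1 - Δ_0) = 72
  1·M_1 + 4·M_2 + 1·M_3 = 6(Δ_2 - Δ_1) = 12
  1·M_2 + 4·M_3 + 1·M_4 = 6(Δ_3 - Δ_2) = 12
Natural end conditions: M_0 = M_4 = 0.
Hence M_0 = 0, M_1 = 261/14, M_2 = -18/7, M_3 = 51/14, M_4 = 0.
On [3, 4], g(x) = 0 + 67/14·(x - 3) + 51/28·(x - 3)² - 17/28·(x - 3)³.
With (x - 3) = 3/4: g(15/4) = 7809/1792.

4.3577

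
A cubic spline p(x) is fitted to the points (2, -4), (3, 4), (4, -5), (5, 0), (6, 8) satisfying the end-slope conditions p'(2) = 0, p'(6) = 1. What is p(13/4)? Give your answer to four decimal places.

Put m_i = p'' at the i-th knot. Here h = (1, 1, 1, 1) and Δ = (8, -9, 5, 8), so the interior equations h_(i-1)·m_(i-1) + 2(h_(i-1)+h_i)·m_i + h_i·m_(i+1) = 6(Δ_i − Δ_(i-1)) read
  1·m_0 + 4·m_1 + 1·m_2 = 6(Δ_1 - Δ_0) = -102
  1·m_1 + 4·m_2 + 1·m_3 = 6(Δ_2 - Δ_1) = 84
  1·m_2 + 4·m_3 + 1·m_4 = 6(Δ_3 - Δ_2) = 18
Clamped end conditions give two more equations: 2h_0·m_0 + h_0·m_1 = 6(Δ_0 - p'(2)) = 48 and h_3·m_3 + 2h_3·m_4 = 6(p'(6) - Δ_3) = -42.
Forward elimination and back-substitution give m_0 = 1303/28, m_1 = -631/14, m_2 = 127/4, m_3 = 29/14, m_4 = -617/28.
On [3, 4], p(x) = 4 + 41/56·(x - 3) - 631/28·(x - 3)² + 717/56·(x - 3)³.
With (x - 3) = 1/4: p(13/4) = 1523/512.

2.9746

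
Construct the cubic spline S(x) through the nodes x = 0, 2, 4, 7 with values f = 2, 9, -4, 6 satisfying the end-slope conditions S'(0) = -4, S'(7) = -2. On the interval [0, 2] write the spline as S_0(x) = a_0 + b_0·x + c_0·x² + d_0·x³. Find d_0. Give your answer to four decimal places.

-2.8547

Let M_i = S''(x_i). Step sizes h_i = 2, 2, 3; slopes of the chords Δ_i = (y_(i+1) - y_i)/h_i = 7/2, -13/2, 10/3.
  2·M_0 + 8·M_1 + 2·M_2 = 6(Δ_1 - Δ_0) = -60
  2·M_1 + 10·M_2 + 3·M_3 = 6(Δ_2 - Δ_1) = 59
Clamped end conditions give two more equations: 2h_0·M_0 + h_0·M_1 = 6(Δ_0 - S'(0)) = 45 and h_2·M_2 + 2h_2·M_3 = 6(S'(7) - Δ_2) = -32.
Hence M_0 = 700/37, M_1 = -1135/74, M_2 = 460/37, M_3 = -1282/111.
On [0, 2], with S_0(x) = a_0 + b_0·x + c_0·x² + d_0·x³: c_0 = M_0/2 = 350/37, d_0 = (M_1 - M_0)/(6h_0) = -845/296, b_0 = Δ_0 - h_0(2M_0 + M_1)/6 = -4.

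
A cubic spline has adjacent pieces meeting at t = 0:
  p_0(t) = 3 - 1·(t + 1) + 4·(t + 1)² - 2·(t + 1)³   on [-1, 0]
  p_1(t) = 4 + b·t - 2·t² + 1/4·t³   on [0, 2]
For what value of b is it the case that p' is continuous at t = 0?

1

p_0'(t) = -1 + 8·(t + 1) - 6·(t + 1)², so p_0'(0) = 1. On the right, p_1'(0) = b, so b = 1.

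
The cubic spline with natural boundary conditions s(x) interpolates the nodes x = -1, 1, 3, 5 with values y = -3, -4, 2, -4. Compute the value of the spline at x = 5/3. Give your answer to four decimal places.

With σ_i denoting the second derivative at x_i, h_i = 2, 2, 2, and Δ_i = (y_(i+1) − y_i)/h_i = -1/2, 3, -3:
  2·σ_0 + 8·σ_1 + 2·σ_2 = 6(Δ_1 - Δ_0) = 21
  2·σ_1 + 8·σ_2 + 2·σ_3 = 6(Δ_2 - Δ_1) = -36
Natural end conditions: σ_0 = σ_3 = 0.
Solving the tridiagonal system: σ_0 = 0, σ_1 = 4, σ_2 = -11/2, σ_3 = 0.
On [1, 3], s(x) = -4 + 13/6·(x - 1) + 2·(x - 1)² - 19/24·(x - 1)³.
With (x - 1) = 2/3: s(5/3) = -154/81.

-1.9012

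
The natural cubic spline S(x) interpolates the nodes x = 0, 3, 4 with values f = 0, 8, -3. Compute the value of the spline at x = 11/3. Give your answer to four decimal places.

1.1728

Put m_i = S'' at the i-th knot. Here h = (3, 1) and Δ = (8/3, -11), so the interior equations h_(i-1)·m_(i-1) + 2(h_(i-1)+h_i)·m_i + h_i·m_(i+1) = 6(Δ_i − Δ_(i-1)) read
  3·m_0 + 8·m_1 + 1·m_2 = 6(Δ_1 - Δ_0) = -82
Natural end conditions: m_0 = m_2 = 0.
Hence m_0 = 0, m_1 = -41/4, m_2 = 0.
On [3, 4], S(x) = 8 - 91/12·(x - 3) - 41/8·(x - 3)² + 41/24·(x - 3)³.
With (x - 3) = 2/3: S(11/3) = 95/81.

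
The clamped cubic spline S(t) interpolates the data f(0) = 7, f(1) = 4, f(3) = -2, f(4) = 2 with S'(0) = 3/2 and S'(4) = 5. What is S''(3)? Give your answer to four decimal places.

7.1429

With σ_i denoting the second derivative at x_i, h_i = 1, 2, 1, and Δ_i = (y_(i+1) − y_i)/h_i = -3, -3, 4:
  1·σ_0 + 6·σ_1 + 2·σ_2 = 6(Δ_1 - Δ_0) = 0
  2·σ_1 + 6·σ_2 + 1·σ_3 = 6(Δ_2 - Δ_1) = 42
Clamped end conditions give two more equations: 2h_0·σ_0 + h_0·σ_1 = 6(Δ_0 - S'(0)) = -27 and h_2·σ_2 + 2h_2·σ_3 = 6(S'(4) - Δ_2) = 6.
Solving: σ_0 = -94/7, σ_1 = -1/7, σ_2 = 50/7, σ_3 = -4/7.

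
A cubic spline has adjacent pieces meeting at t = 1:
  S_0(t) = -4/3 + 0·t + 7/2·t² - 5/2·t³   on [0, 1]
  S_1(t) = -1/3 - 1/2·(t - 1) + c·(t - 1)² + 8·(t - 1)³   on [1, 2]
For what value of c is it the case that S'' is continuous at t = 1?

-4

S_0''(t) = 7 - 15·t, so S_0''(1) = -8. On the right, S_1''(1) = 2c, so c = -4.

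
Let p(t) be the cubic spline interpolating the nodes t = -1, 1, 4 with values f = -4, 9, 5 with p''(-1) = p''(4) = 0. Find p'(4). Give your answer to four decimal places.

Put σ_i = p'' at the i-th knot. Here h = (2, 3) and Δ = (13/2, -4/3), so the interior equations h_(i-1)·σ_(i-1) + 2(h_(i-1)+h_i)·σ_i + h_i·σ_(i+1) = 6(Δ_i − Δ_(i-1)) read
  2·σ_0 + 10·σ_1 + 3·σ_2 = 6(Δ_1 - Δ_0) = -47
Natural end conditions: σ_0 = σ_2 = 0.
Solving the tridiagonal system: σ_0 = 0, σ_1 = -47/10, σ_2 = 0.
On [1, 4], p'(t) = b_1 + 2c_1·(t - 1) + 3d_1·(t - 1)² with b_1 = Δ_1 - h_1(2σ_1 + σ_2)/6 = 101/30, c_1 = σ_1/2 = -47/20, d_1 = (σ_2 - σ_1)/(6h_1) = 47/180. So p'(4) = -221/60.

-3.6833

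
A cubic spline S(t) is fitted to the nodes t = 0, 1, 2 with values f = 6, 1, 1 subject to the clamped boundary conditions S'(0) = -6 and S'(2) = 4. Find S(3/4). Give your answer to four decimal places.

Put M_i = S'' at the i-th knot. Here h = (1, 1) and Δ = (-5, 0), so the interior equations h_(i-1)·M_(i-1) + 2(h_(i-1)+h_i)·M_i + h_i·M_(i+1) = 6(Δ_i − Δ_(i-1)) read
  1·M_0 + 4·M_1 + 1·M_2 = 6(Δ_1 - Δ_0) = 30
Clamped end conditions give two more equations: 2h_0·M_0 + h_0·M_1 = 6(Δ_0 - S'(0)) = 6 and h_1·M_1 + 2h_1·M_2 = 6(S'(2) - Δ_1) = 24.
Solving the tridiagonal system: M_0 = 1/2, M_1 = 5, M_2 = 19/2.
On [0, 1], S(t) = 6 - 6·t + 1/4·t² + 3/4·t³.
With t = 3/4: S(3/4) = 501/256.

1.9570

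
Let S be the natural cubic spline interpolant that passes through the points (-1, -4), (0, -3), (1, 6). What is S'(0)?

5

Put σ_i = S'' at the i-th knot. Here h = (1, 1) and Δ = (1, 9), so the interior equations h_(i-1)·σ_(i-1) + 2(h_(i-1)+h_i)·σ_i + h_i·σ_(i+1) = 6(Δ_i − Δ_(i-1)) read
  1·σ_0 + 4·σ_1 + 1·σ_2 = 6(Δ_1 - Δ_0) = 48
Natural end conditions: σ_0 = σ_2 = 0.
Solving: σ_0 = 0, σ_1 = 12, σ_2 = 0.
On [0, 1], S'(x) = b_1 + 2c_1·x + 3d_1·x² with b_1 = Δ_1 - h_1(2σ_1 + σ_2)/6 = 5, c_1 = σ_1/2 = 6, d_1 = (σ_2 - σ_1)/(6h_1) = -2. So S'(0) = 5.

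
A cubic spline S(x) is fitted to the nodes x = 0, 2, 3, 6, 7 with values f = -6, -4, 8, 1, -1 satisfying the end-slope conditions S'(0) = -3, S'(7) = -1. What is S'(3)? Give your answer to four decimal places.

9.4182

Put M_i = S'' at the i-th knot. Here h = (2, 1, 3, 1) and Δ = (1, 12, -7/3, -2), so the interior equations h_(i-1)·M_(i-1) + 2(h_(i-1)+h_i)·M_i + h_i·M_(i+1) = 6(Δ_i − Δ_(i-1)) read
  2·M_0 + 6·M_1 + 1·M_2 = 6(Δ_1 - Δ_0) = 66
  1·M_1 + 8·M_2 + 3·M_3 = 6(Δ_2 - Δ_1) = -86
  3·M_2 + 8·M_3 + 1·M_4 = 6(Δ_3 - Δ_2) = 2
Clamped end conditions give two more equations: 2h_0·M_0 + h_0·M_1 = 6(Δ_0 - S'(0)) = 24 and h_3·M_3 + 2h_3·M_4 = 6(S'(7) - Δ_3) = 6.
Solving the tridiagonal system: M_0 = -142/165, M_1 = 2264/165, M_2 = -482/33, M_3 = 314/55, M_4 = 8/55.
On [3, 6], S'(x) = b_2 + 2c_2·(x - 3) + 3d_2·(x - 3)² with b_2 = Δ_2 - h_2(2M_2 + M_3)/6 = 518/55, c_2 = M_2/2 = -241/33, d_2 = (M_3 - M_2)/(6h_2) = 1676/1485. So S'(3) = 518/55.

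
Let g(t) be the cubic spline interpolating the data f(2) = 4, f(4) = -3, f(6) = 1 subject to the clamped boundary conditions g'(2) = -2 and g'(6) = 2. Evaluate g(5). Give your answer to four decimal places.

Put M_i = g'' at the i-th knot. Here h = (2, 2) and Δ = (-7/2, 2), so the interior equations h_(i-1)·M_(i-1) + 2(h_(i-1)+h_i)·M_i + h_i·M_(i+1) = 6(Δ_i − Δ_(i-1)) read
  2·M_0 + 8·M_1 + 2·M_2 = 6(Δ_1 - Δ_0) = 33
Clamped end conditions give two more equations: 2h_0·M_0 + h_0·M_1 = 6(Δ_0 - g'(2)) = -9 and h_1·M_1 + 2h_1·M_2 = 6(g'(6) - Δ_1) = 0.
Solving: M_0 = -43/8, M_1 = 25/4, M_2 = -25/8.
On [4, 6], g(t) = -3 - 9/8·(t - 4) + 25/8·(t - 4)² - 25/32·(t - 4)³.
With (t - 4) = 1: g(5) = -57/32.

-1.7813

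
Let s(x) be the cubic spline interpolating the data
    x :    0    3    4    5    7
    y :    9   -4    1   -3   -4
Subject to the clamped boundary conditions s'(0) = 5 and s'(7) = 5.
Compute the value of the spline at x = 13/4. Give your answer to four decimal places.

-2.8866

Let M_i = s''(x_i). Step sizes h_i = 3, 1, 1, 2; slopes of the chords Δ_i = (y_(i+1) - y_i)/h_i = -13/3, 5, -4, -1/2.
  3·M_0 + 8·M_1 + 1·M_2 = 6(Δ_1 - Δ_0) = 56
  1·M_1 + 4·M_2 + 1·M_3 = 6(Δ_2 - Δ_1) = -54
  1·M_2 + 6·M_3 + 2·M_4 = 6(Δ_3 - Δ_2) = 21
Clamped end conditions give two more equations: 2h_0·M_0 + h_0·M_1 = 6(Δ_0 - s'(0)) = -56 and h_3·M_3 + 2h_3·M_4 = 6(s'(7) - Δ_3) = 33.
Solving the tridiagonal system: M_0 = -8165/474, M_1 = 1247/79, M_2 = -2939/158, M_3 = 365/79, M_4 = 1877/316.
On [3, 4], s(x) = -4 + 897/316·(x - 3) + 1247/158·(x - 3)² - 1811/316·(x - 3)³.
With (x - 3) = 1/4: s(13/4) = -58379/20224.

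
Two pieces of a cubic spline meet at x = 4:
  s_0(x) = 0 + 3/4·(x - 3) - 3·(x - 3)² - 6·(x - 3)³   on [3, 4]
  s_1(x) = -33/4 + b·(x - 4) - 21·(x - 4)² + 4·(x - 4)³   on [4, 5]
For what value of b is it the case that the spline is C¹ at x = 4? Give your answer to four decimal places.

-23.2500

s_0'(x) = 3/4 - 6·(x - 3) - 18·(x - 3)², so s_0'(4) = -93/4. On the right, s_1'(4) = b, so b = -93/4.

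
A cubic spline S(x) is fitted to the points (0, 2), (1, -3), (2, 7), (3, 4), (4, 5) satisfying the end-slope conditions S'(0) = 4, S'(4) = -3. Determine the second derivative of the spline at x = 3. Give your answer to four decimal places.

With m_i denoting the second derivative at x_i, h_i = 1, 1, 1, 1, and Δ_i = (y_(i+1) − y_i)/h_i = -5, 10, -3, 1:
  1·m_0 + 4·m_1 + 1·m_2 = 6(Δ_1 - Δ_0) = 90
  1·m_1 + 4·m_2 + 1·m_3 = 6(Δ_2 - Δ_1) = -78
  1·m_2 + 4·m_3 + 1·m_4 = 6(Δ_3 - Δ_2) = 24
Clamped end conditions give two more equations: 2h_0·m_0 + h_0·m_1 = 6(Δ_0 - S'(0)) = -54 and h_3·m_3 + 2h_3·m_4 = 6(S'(4) - Δ_3) = -24.
Solving: m_0 = -683/14, m_1 = 305/7, m_2 = -71/2, m_3 = 143/7, m_4 = -311/14.

20.4286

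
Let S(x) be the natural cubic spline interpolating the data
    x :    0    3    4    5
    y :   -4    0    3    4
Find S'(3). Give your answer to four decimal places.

With m_i denoting the second derivative at x_i, h_i = 3, 1, 1, and Δ_i = (y_(i+1) − y_i)/h_i = 4/3, 3, 1:
  3·m_0 + 8·m_1 + 1·m_2 = 6(Δ_1 - Δ_0) = 10
  1·m_1 + 4·m_2 + 1·m_3 = 6(Δ_2 - Δ_1) = -12
Natural end conditions: m_0 = m_3 = 0.
Forward elimination and back-substitution give m_0 = 0, m_1 = 52/31, m_2 = -106/31, m_3 = 0.
On [3, 4], S'(x) = b_1 + 2c_1·(x - 3) + 3d_1·(x - 3)² with b_1 = Δ_1 - h_1(2m_1 + m_2)/6 = 280/93, c_1 = m_1/2 = 26/31, d_1 = (m_2 - m_1)/(6h_1) = -79/93. So S'(3) = 280/93.

3.0108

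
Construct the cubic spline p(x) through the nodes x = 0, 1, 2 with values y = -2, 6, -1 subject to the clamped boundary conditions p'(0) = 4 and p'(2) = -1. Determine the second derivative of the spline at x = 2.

38

With M_i denoting the second derivative at x_i, h_i = 1, 1, and Δ_i = (y_(i+1) − y_i)/h_i = 8, -7:
  1·M_0 + 4·M_1 + 1·M_2 = 6(Δ_1 - Δ_0) = -90
Clamped end conditions give two more equations: 2h_0·M_0 + h_0·M_1 = 6(Δ_0 - p'(0)) = 24 and h_1·M_1 + 2h_1·M_2 = 6(p'(2) - Δ_1) = 36.
Forward elimination and back-substitution give M_0 = 32, M_1 = -40, M_2 = 38.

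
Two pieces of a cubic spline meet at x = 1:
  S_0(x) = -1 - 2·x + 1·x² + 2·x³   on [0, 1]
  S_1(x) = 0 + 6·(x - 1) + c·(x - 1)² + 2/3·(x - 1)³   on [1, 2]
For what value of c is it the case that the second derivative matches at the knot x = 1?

7

S_0''(x) = 2 + 12·x, so S_0''(1) = 14. On the right, S_1''(1) = 2c, so c = 7.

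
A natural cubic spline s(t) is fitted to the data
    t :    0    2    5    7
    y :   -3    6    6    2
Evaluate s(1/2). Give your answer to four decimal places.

-0.3482

Write M_i for s''(x_i). With h_i = 2, 3, 2 and divided differences Δ_i = 9/2, 0, -2, the continuity of s' gives the tridiagonal system
  2·M_0 + 10·M_1 + 3·M_2 = 6(Δ_1 - Δ_0) = -27
  3·M_1 + 10·M_2 + 2·M_3 = 6(Δ_2 - Δ_1) = -12
Natural end conditions: M_0 = M_3 = 0.
Hence M_0 = 0, M_1 = -18/7, M_2 = -3/7, M_3 = 0.
On [0, 2], s(t) = -3 + 75/14·t + 0·t² - 3/14·t³.
With t = 1/2: s(1/2) = -39/112.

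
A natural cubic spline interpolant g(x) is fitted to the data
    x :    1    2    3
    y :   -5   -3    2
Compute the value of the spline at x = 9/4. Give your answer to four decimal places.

-1.9961

With M_i denoting the second derivative at x_i, h_i = 1, 1, and Δ_i = (y_(i+1) − y_i)/h_i = 2, 5:
  1·M_0 + 4·M_1 + 1·M_2 = 6(Δ_1 - Δ_0) = 18
Natural end conditions: M_0 = M_2 = 0.
Forward elimination and back-substitution give M_0 = 0, M_1 = 9/2, M_2 = 0.
On [2, 3], g(x) = -3 + 7/2·(x - 2) + 9/4·(x - 2)² - 3/4·(x - 2)³.
With (x - 2) = 1/4: g(9/4) = -511/256.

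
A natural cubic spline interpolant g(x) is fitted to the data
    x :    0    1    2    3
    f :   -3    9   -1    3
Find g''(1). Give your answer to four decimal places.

-40.8000

Put σ_i = g'' at the i-th knot. Here h = (1, 1, 1) and Δ = (12, -10, 4), so the interior equations h_(i-1)·σ_(i-1) + 2(h_(i-1)+h_i)·σ_i + h_i·σ_(i+1) = 6(Δ_i − Δ_(i-1)) read
  1·σ_0 + 4·σ_1 + 1·σ_2 = 6(Δ_1 - Δ_0) = -132
  1·σ_1 + 4·σ_2 + 1·σ_3 = 6(Δ_2 - Δ_1) = 84
Natural end conditions: σ_0 = σ_3 = 0.
Forward elimination and back-substitution give σ_0 = 0, σ_1 = -204/5, σ_2 = 156/5, σ_3 = 0.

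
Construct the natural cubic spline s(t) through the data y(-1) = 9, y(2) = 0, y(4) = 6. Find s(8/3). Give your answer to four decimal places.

1.1111

With M_i denoting the second derivative at x_i, h_i = 3, 2, and Δ_i = (y_(i+1) − y_i)/h_i = -3, 3:
  3·M_0 + 10·M_1 + 2·M_2 = 6(Δ_1 - Δ_0) = 36
Natural end conditions: M_0 = M_2 = 0.
Hence M_0 = 0, M_1 = 18/5, M_2 = 0.
On [2, 4], s(t) = 0 + 3/5·(t - 2) + 9/5·(t - 2)² - 3/10·(t - 2)³.
With (t - 2) = 2/3: s(8/3) = 10/9.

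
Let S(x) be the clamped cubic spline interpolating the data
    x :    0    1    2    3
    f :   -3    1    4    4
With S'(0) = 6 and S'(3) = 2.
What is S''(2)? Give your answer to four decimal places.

Put M_i = S'' at the i-th knot. Here h = (1, 1, 1) and Δ = (4, 3, 0), so the interior equations h_(i-1)·M_(i-1) + 2(h_(i-1)+h_i)·M_i + h_i·M_(i+1) = 6(Δ_i − Δ_(i-1)) read
  1·M_0 + 4·M_1 + 1·M_2 = 6(Δ_1 - Δ_0) = -6
  1·M_1 + 4·M_2 + 1·M_3 = 6(Δ_2 - Δ_1) = -18
Clamped end conditions give two more equations: 2h_0·M_0 + h_0·M_1 = 6(Δ_0 - S'(0)) = -12 and h_2·M_2 + 2h_2·M_3 = 6(S'(3) - Δ_2) = 12.
Solving: M_0 = -106/15, M_1 = 32/15, M_2 = -112/15, M_3 = 146/15.

-7.4667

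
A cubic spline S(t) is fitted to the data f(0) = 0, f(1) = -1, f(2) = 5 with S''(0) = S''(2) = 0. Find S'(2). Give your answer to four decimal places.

With M_i denoting the second derivative at x_i, h_i = 1, 1, and Δ_i = (y_(i+1) − y_i)/h_i = -1, 6:
  1·M_0 + 4·M_1 + 1·M_2 = 6(Δ_1 - Δ_0) = 42
Natural end conditions: M_0 = M_2 = 0.
Forward elimination and back-substitution give M_0 = 0, M_1 = 21/2, M_2 = 0.
On [1, 2], S'(t) = b_1 + 2c_1·(t - 1) + 3d_1·(t - 1)² with b_1 = Δ_1 - h_1(2M_1 + M_2)/6 = 5/2, c_1 = M_1/2 = 21/4, d_1 = (M_2 - M_1)/(6h_1) = -7/4. So S'(2) = 31/4.

7.7500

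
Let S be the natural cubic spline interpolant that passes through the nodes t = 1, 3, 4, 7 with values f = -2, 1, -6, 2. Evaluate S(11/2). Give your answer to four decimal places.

-6.7753

With σ_i denoting the second derivative at x_i, h_i = 2, 1, 3, and Δ_i = (y_(i+1) − y_i)/h_i = 3/2, -7, 8/3:
  2·σ_0 + 6·σ_1 + 1·σ_2 = 6(Δ_1 - Δ_0) = -51
  1·σ_1 + 8·σ_2 + 3·σ_3 = 6(Δ_2 - Δ_1) = 58
Natural end conditions: σ_0 = σ_3 = 0.
Forward elimination and back-substitution give σ_0 = 0, σ_1 = -466/47, σ_2 = 399/47, σ_3 = 0.
On [4, 7], S(t) = -6 - 821/141·(t - 4) + 399/94·(t - 4)² - 133/282·(t - 4)³.
With (t - 4) = 3/2: S(11/2) = -5095/752.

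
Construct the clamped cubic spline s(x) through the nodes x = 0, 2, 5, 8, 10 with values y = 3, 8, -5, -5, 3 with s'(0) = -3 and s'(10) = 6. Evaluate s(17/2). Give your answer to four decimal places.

Let m_i = s''(x_i). Step sizes h_i = 2, 3, 3, 2; slopes of the chords Δ_i = (y_(i+1) - y_i)/h_i = 5/2, -13/3, 0, 4.
  2·m_0 + 10·m_1 + 3·m_2 = 6(Δ_1 - Δ_0) = -41
  3·m_1 + 12·m_2 + 3·m_3 = 6(Δ_2 - Δ_1) = 26
  3·m_2 + 10·m_3 + 2·m_4 = 6(Δ_3 - Δ_2) = 24
Clamped end conditions give two more equations: 2h_0·m_0 + h_0·m_1 = 6(Δ_0 - s'(0)) = 33 and h_3·m_3 + 2h_3·m_4 = 6(s'(10) - Δ_3) = 12.
Solving the tridiagonal system: m_0 = 871/72, m_1 = -277/36, m_2 = 47/12, m_3 = 25/36, m_4 = 191/72.
On [8, 10], s(x) = -5 + 191/72·(x - 8) + 25/72·(x - 8)² + 47/288·(x - 8)³.
With (x - 8) = 1/2: s(17/2) = -913/256.

-3.5664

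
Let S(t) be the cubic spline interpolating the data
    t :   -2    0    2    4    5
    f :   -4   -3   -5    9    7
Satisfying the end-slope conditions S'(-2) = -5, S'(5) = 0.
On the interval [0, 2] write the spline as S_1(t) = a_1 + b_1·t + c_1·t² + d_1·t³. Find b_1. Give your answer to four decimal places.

-0.2151

Put σ_i = S'' at the i-th knot. Here h = (2, 2, 2, 1) and Δ = (1/2, -1, 7, -2), so the interior equations h_(i-1)·σ_(i-1) + 2(h_(i-1)+h_i)·σ_i + h_i·σ_(i+1) = 6(Δ_i − Δ_(i-1)) read
  2·σ_0 + 8·σ_1 + 2·σ_2 = 6(Δ_1 - Δ_0) = -9
  2·σ_1 + 8·σ_2 + 2·σ_3 = 6(Δ_2 - Δ_1) = 48
  2·σ_2 + 6·σ_3 + 1·σ_4 = 6(Δ_3 - Δ_2) = -54
Clamped end conditions give two more equations: 2h_0·σ_0 + h_0·σ_1 = 6(Δ_0 - S'(-2)) = 33 and h_3·σ_3 + 2h_3·σ_4 = 6(S'(5) - Δ_3) = 12.
Forward elimination and back-substitution give σ_0 = 2015/172, σ_1 = -298/43, σ_2 = 1979/172, σ_3 = -649/43, σ_4 = 1165/86.
On [0, 2], with S_1(t) = a_1 + b_1·t + c_1·t² + d_1·t³: c_1 = σ_1/2 = -149/43, d_1 = (σ_2 - σ_1)/(6h_1) = 1057/688, b_1 = Δ_1 - h_1(2σ_1 + σ_2)/6 = -37/172.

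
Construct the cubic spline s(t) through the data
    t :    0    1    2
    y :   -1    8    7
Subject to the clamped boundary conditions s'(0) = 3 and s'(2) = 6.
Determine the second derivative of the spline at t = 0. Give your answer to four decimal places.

With M_i denoting the second derivative at x_i, h_i = 1, 1, and Δ_i = (y_(i+1) − y_i)/h_i = 9, -1:
  1·M_0 + 4·M_1 + 1·M_2 = 6(Δ_1 - Δ_0) = -60
Clamped end conditions give two more equations: 2h_0·M_0 + h_0·M_1 = 6(Δ_0 - s'(0)) = 36 and h_1·M_1 + 2h_1·M_2 = 6(s'(2) - Δ_1) = 42.
Solving: M_0 = 69/2, M_1 = -33, M_2 = 75/2.

34.5000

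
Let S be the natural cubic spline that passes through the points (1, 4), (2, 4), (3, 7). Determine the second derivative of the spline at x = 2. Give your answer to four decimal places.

With M_i denoting the second derivative at x_i, h_i = 1, 1, and Δ_i = (y_(i+1) − y_i)/h_i = 0, 3:
  1·M_0 + 4·M_1 + 1·M_2 = 6(Δ_1 - Δ_0) = 18
Natural end conditions: M_0 = M_2 = 0.
Solving the tridiagonal system: M_0 = 0, M_1 = 9/2, M_2 = 0.

4.5000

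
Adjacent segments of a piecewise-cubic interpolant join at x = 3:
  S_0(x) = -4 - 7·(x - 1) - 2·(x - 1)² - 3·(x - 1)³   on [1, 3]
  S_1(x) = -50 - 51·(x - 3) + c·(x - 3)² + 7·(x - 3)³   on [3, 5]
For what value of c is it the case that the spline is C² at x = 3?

S_0''(x) = -4 - 18·(x - 1), so S_0''(3) = -40. On the right, S_1''(3) = 2c, so c = -20.

-20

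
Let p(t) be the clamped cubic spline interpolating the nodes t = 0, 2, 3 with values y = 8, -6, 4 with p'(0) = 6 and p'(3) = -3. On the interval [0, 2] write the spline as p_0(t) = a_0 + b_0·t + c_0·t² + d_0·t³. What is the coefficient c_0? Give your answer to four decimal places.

-19.7500

With M_i denoting the second derivative at x_i, h_i = 2, 1, and Δ_i = (y_(i+1) − y_i)/h_i = -7, 10:
  2·M_0 + 6·M_1 + 1·M_2 = 6(Δ_1 - Δ_0) = 102
Clamped end conditions give two more equations: 2h_0·M_0 + h_0·M_1 = 6(Δ_0 - p'(0)) = -78 and h_1·M_1 + 2h_1·M_2 = 6(p'(3) - Δ_1) = -78.
Solving the tridiagonal system: M_0 = -79/2, M_1 = 40, M_2 = -59.
On [0, 2], with p_0(t) = a_0 + b_0·t + c_0·t² + d_0·t³: c_0 = M_0/2 = -79/4, d_0 = (M_1 - M_0)/(6h_0) = 53/8, b_0 = Δ_0 - h_0(2M_0 + M_1)/6 = 6.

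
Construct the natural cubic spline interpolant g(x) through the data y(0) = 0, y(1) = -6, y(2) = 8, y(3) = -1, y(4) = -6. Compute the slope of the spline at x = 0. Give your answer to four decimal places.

-13.0714

Put σ_i = g'' at the i-th knot. Here h = (1, 1, 1, 1) and Δ = (-6, 14, -9, -5), so the interior equations h_(i-1)·σ_(i-1) + 2(h_(i-1)+h_i)·σ_i + h_i·σ_(i+1) = 6(Δ_i − Δ_(i-1)) read
  1·σ_0 + 4·σ_1 + 1·σ_2 = 6(Δ_1 - Δ_0) = 120
  1·σ_1 + 4·σ_2 + 1·σ_3 = 6(Δ_2 - Δ_1) = -138
  1·σ_2 + 4·σ_3 + 1·σ_4 = 6(Δ_3 - Δ_2) = 24
Natural end conditions: σ_0 = σ_4 = 0.
Solving: σ_0 = 0, σ_1 = 297/7, σ_2 = -348/7, σ_3 = 129/7, σ_4 = 0.
On [0, 1], g'(x) = b_0 + 2c_0·x + 3d_0·x² with b_0 = Δ_0 - h_0(2σ_0 + σ_1)/6 = -183/14, c_0 = σ_0/2 = 0, d_0 = (σ_1 - σ_0)/(6h_0) = 99/14. So g'(0) = -183/14.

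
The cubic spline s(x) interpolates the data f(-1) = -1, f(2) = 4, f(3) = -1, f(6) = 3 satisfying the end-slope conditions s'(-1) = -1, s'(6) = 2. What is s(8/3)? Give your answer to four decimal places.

Put m_i = s'' at the i-th knot. Here h = (3, 1, 3) and Δ = (5/3, -5, 4/3), so the interior equations h_(i-1)·m_(i-1) + 2(h_(i-1)+h_i)·m_i + h_i·m_(i+1) = 6(Δ_i − Δ_(i-1)) read
  3·m_0 + 8·m_1 + 1·m_2 = 6(Δ_1 - Δ_0) = -40
  1·m_1 + 8·m_2 + 3·m_3 = 6(Δ_2 - Δ_1) = 38
Clamped end conditions give two more equations: 2h_0·m_0 + h_0·m_1 = 6(Δ_0 - s'(-1)) = 16 and h_2·m_2 + 2h_2·m_3 = 6(s'(6) - Δ_2) = 4.
Forward elimination and back-substitution give m_0 = 1136/165, m_1 = -464/55, m_2 = 376/55, m_3 = -454/165.
On [2, 3], s(x) = 4 - 183/55·(x - 2) - 232/55·(x - 2)² + 28/11·(x - 2)³.
With (x - 2) = 2/3: s(8/3) = 982/1485.

0.6613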